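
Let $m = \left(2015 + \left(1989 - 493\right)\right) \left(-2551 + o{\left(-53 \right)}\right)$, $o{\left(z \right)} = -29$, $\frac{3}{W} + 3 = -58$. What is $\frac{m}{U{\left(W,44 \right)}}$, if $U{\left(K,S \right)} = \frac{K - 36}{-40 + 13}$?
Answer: $- \frac{4973050620}{733} \approx -6.7845 \cdot 10^{6}$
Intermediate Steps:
$W = - \frac{3}{61}$ ($W = \frac{3}{-3 - 58} = \frac{3}{-61} = 3 \left(- \frac{1}{61}\right) = - \frac{3}{61} \approx -0.04918$)
$U{\left(K,S \right)} = \frac{4}{3} - \frac{K}{27}$ ($U{\left(K,S \right)} = \frac{-36 + K}{-27} = \left(-36 + K\right) \left(- \frac{1}{27}\right) = \frac{4}{3} - \frac{K}{27}$)
$m = -9058380$ ($m = \left(2015 + \left(1989 - 493\right)\right) \left(-2551 - 29\right) = \left(2015 + 1496\right) \left(-2580\right) = 3511 \left(-2580\right) = -9058380$)
$\frac{m}{U{\left(W,44 \right)}} = - \frac{9058380}{\frac{4}{3} - - \frac{1}{549}} = - \frac{9058380}{\frac{4}{3} + \frac{1}{549}} = - \frac{9058380}{\frac{733}{549}} = \left(-9058380\right) \frac{549}{733} = - \frac{4973050620}{733}$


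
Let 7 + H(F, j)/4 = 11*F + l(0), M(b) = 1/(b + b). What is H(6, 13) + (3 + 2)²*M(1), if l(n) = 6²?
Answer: 785/2 ≈ 392.50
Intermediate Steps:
l(n) = 36
M(b) = 1/(2*b)
H(F, j) = 116 + 44*F (H(F, j) = -28 + 4*(11*F + 36) = -28 + 4*(36 + 11*F) = -28 + (144 + 44*F) = 116 + 44*F)
H(6, 13) + (3 + 2)²*M(1) = (116 + 44*6) + (3 + 2)²*((½)/1) = (116 + 264) + 5²*((½)*1) = 380 + 25*(½) = 380 + 25/2 = 785/2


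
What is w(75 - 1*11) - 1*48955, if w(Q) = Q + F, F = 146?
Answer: -48745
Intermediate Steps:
w(Q) = 146 + Q (w(Q) = Q + 146 = 146 + Q)
w(75 - 1*11) - 1*48955 = (146 + (75 - 1*11)) - 1*48955 = (146 + (75 - 11)) - 48955 = (146 + 64) - 48955 = 210 - 48955 = -48745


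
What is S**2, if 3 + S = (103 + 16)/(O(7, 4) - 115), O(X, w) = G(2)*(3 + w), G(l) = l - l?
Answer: 215296/13225 ≈ 16.279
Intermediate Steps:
G(l) = 0
O(X, w) = 0 (O(X, w) = 0*(3 + w) = 0)
S = -464/115 (S = -3 + (103 + 16)/(0 - 115) = -3 + 119/(-115) = -3 + 119*(-1/115) = -3 - 119/115 = -464/115 ≈ -4.0348)
S**2 = (-464/115)**2 = 215296/13225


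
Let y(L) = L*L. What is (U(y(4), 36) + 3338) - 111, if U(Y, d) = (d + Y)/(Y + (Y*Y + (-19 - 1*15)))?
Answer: 384039/119 ≈ 3227.2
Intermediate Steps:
y(L) = L²
U(Y, d) = (Y + d)/(-34 + Y + Y²) (U(Y, d) = (Y + d)/(Y + (Y² + (-19 - 15))) = (Y + d)/(Y + (Y² - 34)) = (Y + d)/(Y + (-34 + Y²)) = (Y + d)/(-34 + Y + Y²))
(U(y(4), 36) + 3338) - 111 = ((4² + 36)/(-34 + 4² + (4²)²) + 3338) - 111 = ((16 + 36)/(-34 + 16 + 16²) + 3338) - 111 = (52/(-34 + 16 + 256) + 3338) - 111 = (52/238 + 3338) - 111 = ((1/238)*52 + 3338) - 111 = (26/119 + 3338) - 111 = 397248/119 - 111 = 384039/119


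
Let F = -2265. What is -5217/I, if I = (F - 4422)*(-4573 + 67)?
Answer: -1739/10043874 ≈ -0.00017314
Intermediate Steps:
I = 30131622 (I = (-2265 - 4422)*(-4573 + 67) = -6687*(-4506) = 30131622)
-5217/I = -5217/30131622 = -5217*1/30131622 = -1739/10043874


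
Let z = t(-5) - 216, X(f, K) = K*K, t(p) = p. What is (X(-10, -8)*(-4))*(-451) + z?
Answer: 115235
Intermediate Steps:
X(f, K) = K²
z = -221 (z = -5 - 216 = -221)
(X(-10, -8)*(-4))*(-451) + z = ((-8)²*(-4))*(-451) - 221 = (64*(-4))*(-451) - 221 = -256*(-451) - 221 = 115456 - 221 = 115235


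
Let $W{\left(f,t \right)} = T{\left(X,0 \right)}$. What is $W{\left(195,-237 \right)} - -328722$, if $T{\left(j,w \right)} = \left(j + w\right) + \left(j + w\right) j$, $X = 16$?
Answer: $328994$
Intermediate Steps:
$T{\left(j,w \right)} = j + w + j \left(j + w\right)$ ($T{\left(j,w \right)} = \left(j + w\right) + j \left(j + w\right) = j + w + j \left(j + w\right)$)
$W{\left(f,t \right)} = 272$ ($W{\left(f,t \right)} = 16 + 0 + 16^{2} + 16 \cdot 0 = 16 + 0 + 256 + 0 = 272$)
$W{\left(195,-237 \right)} - -328722 = 272 - -328722 = 272 + 328722 = 328994$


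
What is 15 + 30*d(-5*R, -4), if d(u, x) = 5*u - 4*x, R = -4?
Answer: 3495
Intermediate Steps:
d(u, x) = -4*x + 5*u
15 + 30*d(-5*R, -4) = 15 + 30*(-4*(-4) + 5*(-5*(-4))) = 15 + 30*(16 + 5*20) = 15 + 30*(16 + 100) = 15 + 30*116 = 15 + 3480 = 3495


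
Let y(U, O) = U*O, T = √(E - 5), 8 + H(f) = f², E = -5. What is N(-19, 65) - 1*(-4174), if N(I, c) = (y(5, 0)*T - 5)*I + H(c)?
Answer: 8486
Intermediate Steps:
H(f) = -8 + f²
T = I*√10 (T = √(-5 - 5) = √(-10) = I*√10 ≈ 3.1623*I)
y(U, O) = O*U
N(I, c) = -8 + c² - 5*I (N(I, c) = ((0*5)*(I*√10) - 5)*I + (-8 + c²) = (0*(I*√10) - 5)*I + (-8 + c²) = (0 - 5)*I + (-8 + c²) = -5*I + (-8 + c²) = -8 + c² - 5*I)
N(-19, 65) - 1*(-4174) = (-8 + 65² - 5*(-19)) - 1*(-4174) = (-8 + 4225 + 95) + 4174 = 4312 + 4174 = 8486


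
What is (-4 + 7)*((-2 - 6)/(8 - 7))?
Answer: -24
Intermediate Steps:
(-4 + 7)*((-2 - 6)/(8 - 7)) = 3*(-8/1) = 3*(-8*1) = 3*(-8) = -24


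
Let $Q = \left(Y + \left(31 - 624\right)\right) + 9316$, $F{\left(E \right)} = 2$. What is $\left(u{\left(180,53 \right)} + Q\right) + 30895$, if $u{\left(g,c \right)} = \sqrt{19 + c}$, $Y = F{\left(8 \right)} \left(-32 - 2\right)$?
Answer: $39550 + 6 \sqrt{2} \approx 39559.0$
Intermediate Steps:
$Y = -68$ ($Y = 2 \left(-32 - 2\right) = 2 \left(-34\right) = -68$)
$Q = 8655$ ($Q = \left(-68 + \left(31 - 624\right)\right) + 9316 = \left(-68 - 593\right) + 9316 = -661 + 9316 = 8655$)
$\left(u{\left(180,53 \right)} + Q\right) + 30895 = \left(\sqrt{19 + 53} + 8655\right) + 30895 = \left(\sqrt{72} + 8655\right) + 30895 = \left(6 \sqrt{2} + 8655\right) + 30895 = \left(8655 + 6 \sqrt{2}\right) + 30895 = 39550 + 6 \sqrt{2}$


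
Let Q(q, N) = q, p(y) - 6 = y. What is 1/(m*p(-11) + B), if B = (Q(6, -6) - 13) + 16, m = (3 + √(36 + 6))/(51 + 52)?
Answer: 15656/138449 + 515*√42/830694 ≈ 0.11710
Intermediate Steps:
p(y) = 6 + y
m = 3/103 + √42/103 (m = (3 + √42)/103 = (3 + √42)*(1/103) = 3/103 + √42/103 ≈ 0.092046)
B = 9 (B = (6 - 13) + 16 = -7 + 16 = 9)
1/(m*p(-11) + B) = 1/((3/103 + √42/103)*(6 - 11) + 9) = 1/((3/103 + √42/103)*(-5) + 9) = 1/((-15/103 - 5*√42/103) + 9) = 1/(912/103 - 5*√42/103)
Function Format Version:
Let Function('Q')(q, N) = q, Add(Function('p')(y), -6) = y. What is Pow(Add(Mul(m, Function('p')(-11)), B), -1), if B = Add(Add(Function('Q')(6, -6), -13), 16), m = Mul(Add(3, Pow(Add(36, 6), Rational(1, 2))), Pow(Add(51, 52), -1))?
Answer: Add(Rational(15656, 138449), Mul(Rational(515, 830694), Pow(42, Rational(1, 2)))) ≈ 0.11710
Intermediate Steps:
Function('p')(y) = Add(6, y)
m = Add(Rational(3, 103), Mul(Rational(1, 103), Pow(42, Rational(1, 2)))) (m = Mul(Add(3, Pow(42, Rational(1, 2))), Pow(103, -1)) = Mul(Add(3, Pow(42, Rational(1, 2))), Rational(1, 103)) = Add(Rational(3, 103), Mul(Rational(1, 103), Pow(42, Rational(1, 2)))) ≈ 0.092046)
B = 9 (B = Add(Add(6, -13), 16) = Add(-7, 16) = 9)
Pow(Add(Mul(m, Function('p')(-11)), B), -1) = Pow(Add(Mul(Add(Rational(3, 103), Mul(Rational(1, 103), Pow(42, Rational(1, 2)))), Add(6, -11)), 9), -1) = Pow(Add(Mul(Add(Rational(3, 103), Mul(Rational(1, 103), Pow(42, Rational(1, 2)))), -5), 9), -1) = Pow(Add(Add(Rational(-15, 103), Mul(Rational(-5, 103), Pow(42, Rational(1, 2)))), 9), -1) = Pow(Add(Rational(912, 103), Mul(Rational(-5, 103), Pow(42, Rational(1, 2)))), -1)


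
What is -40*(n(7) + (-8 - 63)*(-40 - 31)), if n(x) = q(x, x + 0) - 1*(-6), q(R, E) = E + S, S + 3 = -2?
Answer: -201960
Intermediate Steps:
S = -5 (S = -3 - 2 = -5)
q(R, E) = -5 + E (q(R, E) = E - 5 = -5 + E)
n(x) = 1 + x (n(x) = (-5 + (x + 0)) - 1*(-6) = (-5 + x) + 6 = 1 + x)
-40*(n(7) + (-8 - 63)*(-40 - 31)) = -40*((1 + 7) + (-8 - 63)*(-40 - 31)) = -40*(8 - 71*(-71)) = -40*(8 + 5041) = -40*5049 = -201960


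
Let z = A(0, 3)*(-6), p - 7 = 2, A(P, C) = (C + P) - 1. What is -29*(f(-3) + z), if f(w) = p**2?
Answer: -2001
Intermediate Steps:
A(P, C) = -1 + C + P
p = 9 (p = 7 + 2 = 9)
f(w) = 81 (f(w) = 9**2 = 81)
z = -12 (z = (-1 + 3 + 0)*(-6) = 2*(-6) = -12)
-29*(f(-3) + z) = -29*(81 - 12) = -29*69 = -2001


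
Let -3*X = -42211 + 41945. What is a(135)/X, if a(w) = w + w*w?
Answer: 27540/133 ≈ 207.07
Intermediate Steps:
a(w) = w + w**2
X = 266/3 (X = -(-42211 + 41945)/3 = -1/3*(-266) = 266/3 ≈ 88.667)
a(135)/X = (135*(1 + 135))/(266/3) = (135*136)*(3/266) = 18360*(3/266) = 27540/133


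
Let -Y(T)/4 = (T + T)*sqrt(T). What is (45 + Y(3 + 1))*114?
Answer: -2166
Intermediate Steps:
Y(T) = -8*T**(3/2) (Y(T) = -4*(T + T)*sqrt(T) = -4*2*T*sqrt(T) = -8*T**(3/2))
(45 + Y(3 + 1))*114 = (45 - 8*(3 + 1)**(3/2))*114 = (45 - 8*4**(3/2))*114 = (45 - 8*8)*114 = (45 - 64)*114 = -19*114 = -2166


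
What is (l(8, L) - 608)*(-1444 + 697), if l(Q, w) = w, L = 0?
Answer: 454176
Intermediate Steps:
(l(8, L) - 608)*(-1444 + 697) = (0 - 608)*(-1444 + 697) = -608*(-747) = 454176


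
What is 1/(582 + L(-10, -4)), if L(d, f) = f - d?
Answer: 1/588 ≈ 0.0017007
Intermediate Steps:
1/(582 + L(-10, -4)) = 1/(582 + (-4 - 1*(-10))) = 1/(582 + (-4 + 10)) = 1/(582 + 6) = 1/588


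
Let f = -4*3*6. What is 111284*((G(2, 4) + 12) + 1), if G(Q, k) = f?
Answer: -6565756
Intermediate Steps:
f = -72 (f = -12*6 = -72)
G(Q, k) = -72
111284*((G(2, 4) + 12) + 1) = 111284*((-72 + 12) + 1) = 111284*(-60 + 1) = 111284*(-59) = -6565756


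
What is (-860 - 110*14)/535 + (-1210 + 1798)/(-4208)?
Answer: -520689/112564 ≈ -4.6257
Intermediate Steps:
(-860 - 110*14)/535 + (-1210 + 1798)/(-4208) = (-860 - 1*1540)*(1/535) + 588*(-1/4208) = (-860 - 1540)*(1/535) - 147/1052 = -2400*1/535 - 147/1052 = -480/107 - 147/1052 = -520689/112564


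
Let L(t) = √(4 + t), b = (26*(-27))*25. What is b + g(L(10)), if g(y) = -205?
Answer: -17755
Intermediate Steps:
b = -17550 (b = -702*25 = -17550)
b + g(L(10)) = -17550 - 205 = -17755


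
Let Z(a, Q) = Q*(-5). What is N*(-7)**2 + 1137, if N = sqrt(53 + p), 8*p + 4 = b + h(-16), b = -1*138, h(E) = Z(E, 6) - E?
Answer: 1137 + 49*sqrt(134)/2 ≈ 1420.6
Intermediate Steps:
Z(a, Q) = -5*Q
h(E) = -30 - E (h(E) = -5*6 - E = -30 - E)
b = -138
p = -39/2 (p = -1/2 + (-138 + (-30 - 1*(-16)))/8 = -1/2 + (-138 + (-30 + 16))/8 = -1/2 + (-138 - 14)/8 = -1/2 + (1/8)*(-152) = -1/2 - 19 = -39/2 ≈ -19.500)
N = sqrt(134)/2 (N = sqrt(53 - 39/2) = sqrt(67/2) = sqrt(134)/2 ≈ 5.7879)
N*(-7)**2 + 1137 = (sqrt(134)/2)*(-7)**2 + 1137 = (sqrt(134)/2)*49 + 1137 = 49*sqrt(134)/2 + 1137 = 1137 + 49*sqrt(134)/2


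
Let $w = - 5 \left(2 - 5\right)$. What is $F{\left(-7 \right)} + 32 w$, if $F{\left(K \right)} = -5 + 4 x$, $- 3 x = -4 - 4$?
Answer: $\frac{1457}{3} \approx 485.67$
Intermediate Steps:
$x = \frac{8}{3}$ ($x = - \frac{-4 - 4}{3} = \left(- \frac{1}{3}\right) \left(-8\right) = \frac{8}{3} \approx 2.6667$)
$w = 15$ ($w = \left(-5\right) \left(-3\right) = 15$)
$F{\left(K \right)} = \frac{17}{3}$ ($F{\left(K \right)} = -5 + 4 \cdot \frac{8}{3} = -5 + \frac{32}{3} = \frac{17}{3}$)
$F{\left(-7 \right)} + 32 w = \frac{17}{3} + 32 \cdot 15 = \frac{17}{3} + 480 = \frac{1457}{3}$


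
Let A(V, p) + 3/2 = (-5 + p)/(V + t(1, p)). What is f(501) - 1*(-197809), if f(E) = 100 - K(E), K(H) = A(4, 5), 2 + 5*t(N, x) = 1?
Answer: 395821/2 ≈ 1.9791e+5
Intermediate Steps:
t(N, x) = -1/5 (t(N, x) = -2/5 + (1/5)*1 = -2/5 + 1/5 = -1/5)
A(V, p) = -3/2 + (-5 + p)/(-1/5 + V) (A(V, p) = -3/2 + (-5 + p)/(V - 1/5) = -3/2 + (-5 + p)/(-1/5 + V))
K(H) = -3/2 (K(H) = (-47 - 15*4 + 10*5)/(2*(-1 + 5*4)) = (-47 - 60 + 50)/(2*(-1 + 20)) = (1/2)*(-57)/19 = (1/2)*(1/19)*(-57) = -3/2)
f(E) = 203/2 (f(E) = 100 - 1*(-3/2) = 100 + 3/2 = 203/2)
f(501) - 1*(-197809) = 203/2 - 1*(-197809) = 203/2 + 197809 = 395821/2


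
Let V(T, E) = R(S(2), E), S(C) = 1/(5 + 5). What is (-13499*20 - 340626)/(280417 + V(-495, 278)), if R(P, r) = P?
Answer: -6106060/2804171 ≈ -2.1775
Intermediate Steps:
S(C) = ⅒ (S(C) = 1/10 = ⅒)
V(T, E) = ⅒
(-13499*20 - 340626)/(280417 + V(-495, 278)) = (-13499*20 - 340626)/(280417 + ⅒) = (-269980 - 340626)/(2804171/10) = -610606*10/2804171 = -6106060/2804171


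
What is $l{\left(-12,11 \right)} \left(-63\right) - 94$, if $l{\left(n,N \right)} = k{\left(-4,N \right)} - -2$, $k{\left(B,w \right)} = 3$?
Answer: $-409$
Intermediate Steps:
$l{\left(n,N \right)} = 5$ ($l{\left(n,N \right)} = 3 - -2 = 3 + 2 = 5$)
$l{\left(-12,11 \right)} \left(-63\right) - 94 = 5 \left(-63\right) - 94 = -315 - 94 = -409$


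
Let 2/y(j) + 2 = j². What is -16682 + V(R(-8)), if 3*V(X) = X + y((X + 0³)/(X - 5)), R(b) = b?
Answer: -6857567/411 ≈ -16685.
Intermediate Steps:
y(j) = 2/(-2 + j²)
V(X) = X/3 + 2/(3*(-2 + X²/(-5 + X)²)) (V(X) = (X + 2/(-2 + ((X + 0³)/(X - 5))²))/3 = (X + 2/(-2 + ((X + 0)/(-5 + X))²))/3 = (X + 2/(-2 + (X/(-5 + X))²))/3 = (X + 2/(-2 + X²/(-5 + X)²))/3 = X/3 + 2/(3*(-2 + X²/(-5 + X)²)))
-16682 + V(R(-8)) = -16682 + (-50 + (-8)³ - 22*(-8)² + 70*(-8))/(3*(50 + (-8)² - 20*(-8))) = -16682 + (-50 - 512 - 22*64 - 560)/(3*(50 + 64 + 160)) = -16682 + (⅓)*(-50 - 512 - 1408 - 560)/274 = -16682 + (⅓)*(1/274)*(-2530) = -16682 - 1265/411 = -6857567/411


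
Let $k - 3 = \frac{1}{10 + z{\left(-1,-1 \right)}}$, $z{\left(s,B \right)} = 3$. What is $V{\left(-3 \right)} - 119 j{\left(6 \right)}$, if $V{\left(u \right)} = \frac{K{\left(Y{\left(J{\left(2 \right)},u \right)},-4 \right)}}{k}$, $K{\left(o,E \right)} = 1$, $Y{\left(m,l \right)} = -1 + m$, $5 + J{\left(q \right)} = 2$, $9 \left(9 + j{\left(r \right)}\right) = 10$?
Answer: $\frac{338077}{360} \approx 939.1$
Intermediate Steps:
$j{\left(r \right)} = - \frac{71}{9}$ ($j{\left(r \right)} = -9 + \frac{1}{9} \cdot 10 = -9 + \frac{10}{9} = - \frac{71}{9}$)
$J{\left(q \right)} = -3$ ($J{\left(q \right)} = -5 + 2 = -3$)
$k = \frac{40}{13}$ ($k = 3 + \frac{1}{10 + 3} = 3 + \frac{1}{13} = \frac{40}{13} \approx 3.0769$)
$V{\left(u \right)} = \frac{13}{40}$ ($V{\left(u \right)} = 1 \frac{1}{\frac{40}{13}} = 1 \cdot \frac{13}{40} = \frac{13}{40}$)
$V{\left(-3 \right)} - 119 j{\left(6 \right)} = \frac{13}{40} - - \frac{8449}{9} = \frac{13}{40} + \frac{8449}{9} = \frac{338077}{360}$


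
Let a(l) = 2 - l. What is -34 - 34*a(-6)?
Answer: -306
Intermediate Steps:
-34 - 34*a(-6) = -34 - 34*(2 - 1*(-6)) = -34 - 34*(2 + 6) = -34 - 34*8 = -34 - 272 = -306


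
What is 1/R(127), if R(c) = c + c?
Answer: 1/254 ≈ 0.0039370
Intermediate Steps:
R(c) = 2*c
1/R(127) = 1/(2*127) = 1/254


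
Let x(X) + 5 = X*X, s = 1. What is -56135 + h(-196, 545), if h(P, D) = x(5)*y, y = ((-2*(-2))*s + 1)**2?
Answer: -55635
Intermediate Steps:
x(X) = -5 + X**2 (x(X) = -5 + X*X = -5 + X**2)
y = 25 (y = (-2*(-2)*1 + 1)**2 = (4*1 + 1)**2 = (4 + 1)**2 = 5**2 = 25)
h(P, D) = 500 (h(P, D) = (-5 + 5**2)*25 = (-5 + 25)*25 = 20*25 = 500)
-56135 + h(-196, 545) = -56135 + 500 = -55635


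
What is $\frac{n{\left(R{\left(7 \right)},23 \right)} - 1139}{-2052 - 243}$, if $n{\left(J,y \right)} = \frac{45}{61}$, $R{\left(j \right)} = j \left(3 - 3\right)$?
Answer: $\frac{69434}{139995} \approx 0.49598$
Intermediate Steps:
$R{\left(j \right)} = 0$ ($R{\left(j \right)} = j 0 = 0$)
$n{\left(J,y \right)} = \frac{45}{61}$ ($n{\left(J,y \right)} = 45 \cdot \frac{1}{61} = \frac{45}{61}$)
$\frac{n{\left(R{\left(7 \right)},23 \right)} - 1139}{-2052 - 243} = \frac{\frac{45}{61} - 1139}{-2052 - 243} = - \frac{69434}{61 \left(-2295\right)} = \left(- \frac{69434}{61}\right) \left(- \frac{1}{2295}\right) = \frac{69434}{139995}$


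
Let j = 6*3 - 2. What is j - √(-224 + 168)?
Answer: 16 - 2*I*√14 ≈ 16.0 - 7.4833*I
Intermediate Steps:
j = 16 (j = 18 - 2 = 16)
j - √(-224 + 168) = 16 - √(-224 + 168) = 16 - √(-56) = 16 - 2*I*√14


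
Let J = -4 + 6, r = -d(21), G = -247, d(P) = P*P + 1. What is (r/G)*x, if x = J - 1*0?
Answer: 68/19 ≈ 3.5789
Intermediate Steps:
d(P) = 1 + P² (d(P) = P² + 1 = 1 + P²)
r = -442 (r = -(1 + 21²) = -(1 + 441) = -1*442 = -442)
J = 2
x = 2 (x = 2 - 1*0 = 2 + 0 = 2)
(r/G)*x = -442/(-247)*2 = -442*(-1/247)*2 = (34/19)*2 = 68/19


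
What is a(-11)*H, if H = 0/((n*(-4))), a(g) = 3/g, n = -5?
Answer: 0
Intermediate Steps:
H = 0 (H = 0/((-5*(-4))) = 0/20 = 0*(1/20) = 0)
a(-11)*H = (3/(-11))*0 = (3*(-1/11))*0 = -3/11*0 = 0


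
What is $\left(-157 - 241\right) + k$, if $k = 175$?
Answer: $-223$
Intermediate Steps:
$\left(-157 - 241\right) + k = \left(-157 - 241\right) + 175 = -398 + 175 = -223$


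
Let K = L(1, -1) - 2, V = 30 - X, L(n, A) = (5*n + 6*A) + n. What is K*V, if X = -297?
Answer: -654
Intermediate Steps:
L(n, A) = 6*A + 6*n
V = 327 (V = 30 - 1*(-297) = 30 + 297 = 327)
K = -2 (K = (6*(-1) + 6*1) - 2 = (-6 + 6) - 2 = 0 - 2 = -2)
K*V = -2*327 = -654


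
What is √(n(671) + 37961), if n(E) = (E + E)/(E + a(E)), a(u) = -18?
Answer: 55*√5351335/653 ≈ 194.84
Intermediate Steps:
n(E) = 2*E/(-18 + E) (n(E) = (E + E)/(E - 18) = (2*E)/(-18 + E) = 2*E/(-18 + E))
√(n(671) + 37961) = √(2*671/(-18 + 671) + 37961) = √(2*671/653 + 37961) = √(2*671*(1/653) + 37961) = √(1342/653 + 37961) = √(24789875/653) = 55*√5351335/653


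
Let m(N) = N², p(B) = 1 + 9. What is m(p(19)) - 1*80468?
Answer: -80368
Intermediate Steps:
p(B) = 10
m(p(19)) - 1*80468 = 10² - 1*80468 = 100 - 80468 = -80368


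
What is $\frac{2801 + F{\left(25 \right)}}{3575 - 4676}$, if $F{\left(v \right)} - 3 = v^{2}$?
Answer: $- \frac{1143}{367} \approx -3.1144$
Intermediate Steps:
$F{\left(v \right)} = 3 + v^{2}$
$\frac{2801 + F{\left(25 \right)}}{3575 - 4676} = \frac{2801 + \left(3 + 25^{2}\right)}{3575 - 4676} = \frac{2801 + \left(3 + 625\right)}{-1101} = \left(2801 + 628\right) \left(- \frac{1}{1101}\right) = 3429 \left(- \frac{1}{1101}\right) = - \frac{1143}{367}$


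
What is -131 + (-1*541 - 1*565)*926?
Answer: -1024287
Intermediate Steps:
-131 + (-1*541 - 1*565)*926 = -131 + (-541 - 565)*926 = -131 - 1106*926 = -131 - 1024156 = -1024287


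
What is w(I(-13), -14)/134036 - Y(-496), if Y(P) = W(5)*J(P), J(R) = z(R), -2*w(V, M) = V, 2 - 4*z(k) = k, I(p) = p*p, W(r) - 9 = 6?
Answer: -500624629/268072 ≈ -1867.5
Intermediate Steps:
W(r) = 15 (W(r) = 9 + 6 = 15)
I(p) = p**2
z(k) = 1/2 - k/4
w(V, M) = -V/2
J(R) = 1/2 - R/4
Y(P) = 15/2 - 15*P/4 (Y(P) = 15*(1/2 - P/4) = 15/2 - 15*P/4)
w(I(-13), -14)/134036 - Y(-496) = -1/2*(-13)**2/134036 - (15/2 - 15/4*(-496)) = -1/2*169*(1/134036) - (15/2 + 1860) = -169/2*1/134036 - 1*3735/2 = -169/268072 - 3735/2 = -500624629/268072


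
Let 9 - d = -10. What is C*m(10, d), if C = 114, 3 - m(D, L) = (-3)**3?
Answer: 3420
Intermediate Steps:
d = 19 (d = 9 - 1*(-10) = 9 + 10 = 19)
m(D, L) = 30 (m(D, L) = 3 - 1*(-3)**3 = 3 - 1*(-27) = 3 + 27 = 30)
C*m(10, d) = 114*30 = 3420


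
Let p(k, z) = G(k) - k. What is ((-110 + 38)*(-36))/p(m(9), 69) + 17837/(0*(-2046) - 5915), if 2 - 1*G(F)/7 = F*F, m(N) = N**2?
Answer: -32143333/10463635 ≈ -3.0719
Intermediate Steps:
G(F) = 14 - 7*F**2 (G(F) = 14 - 7*F*F = 14 - 7*F**2)
p(k, z) = 14 - k - 7*k**2 (p(k, z) = (14 - 7*k**2) - k = 14 - k - 7*k**2)
((-110 + 38)*(-36))/p(m(9), 69) + 17837/(0*(-2046) - 5915) = ((-110 + 38)*(-36))/(14 - 1*9**2 - 7*(9**2)**2) + 17837/(0*(-2046) - 5915) = (-72*(-36))/(14 - 1*81 - 7*81**2) + 17837/(0 - 5915) = 2592/(14 - 81 - 7*6561) + 17837/(-5915) = 2592/(14 - 81 - 45927) + 17837*(-1/5915) = 2592/(-45994) - 17837/5915 = 2592*(-1/45994) - 17837/5915 = -1296/22997 - 17837/5915 = -32143333/10463635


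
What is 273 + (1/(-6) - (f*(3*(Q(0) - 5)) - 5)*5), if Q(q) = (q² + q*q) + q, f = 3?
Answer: 3137/6 ≈ 522.83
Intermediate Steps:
Q(q) = q + 2*q² (Q(q) = (q² + q²) + q = 2*q² + q = q + 2*q²)
273 + (1/(-6) - (f*(3*(Q(0) - 5)) - 5)*5) = 273 + (1/(-6) - (3*(3*(0*(1 + 2*0) - 5)) - 5)*5) = 273 + (-⅙ - (3*(3*(0*(1 + 0) - 5)) - 5)*5) = 273 + (-⅙ - (3*(3*(0*1 - 5)) - 5)*5) = 273 + (-⅙ - (3*(3*(0 - 5)) - 5)*5) = 273 + (-⅙ - (3*(3*(-5)) - 5)*5) = 273 + (-⅙ - (3*(-15) - 5)*5) = 273 + (-⅙ - (-45 - 5)*5) = 273 + (-⅙ - (-50)*5) = 273 + (-⅙ - 1*(-250)) = 273 + (-⅙ + 250) = 273 + 1499/6 = 3137/6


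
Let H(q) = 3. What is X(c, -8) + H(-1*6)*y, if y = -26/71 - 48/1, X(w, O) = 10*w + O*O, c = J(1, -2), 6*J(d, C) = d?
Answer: -16919/213 ≈ -79.432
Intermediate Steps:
J(d, C) = d/6
c = ⅙ (c = (⅙)*1 = ⅙ ≈ 0.16667)
X(w, O) = O² + 10*w (X(w, O) = 10*w + O² = O² + 10*w)
y = -3434/71 (y = -26*1/71 - 48*1 = -26/71 - 48 = -3434/71 ≈ -48.366)
X(c, -8) + H(-1*6)*y = ((-8)² + 10*(⅙)) + 3*(-3434/71) = (64 + 5/3) - 10302/71 = 197/3 - 10302/71 = -16919/213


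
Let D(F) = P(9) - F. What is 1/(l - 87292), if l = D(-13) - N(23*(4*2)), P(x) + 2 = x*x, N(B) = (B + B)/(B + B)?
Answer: -1/87201 ≈ -1.1468e-5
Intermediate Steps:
N(B) = 1 (N(B) = (2*B)/((2*B)) = (2*B)*(1/(2*B)) = 1)
P(x) = -2 + x² (P(x) = -2 + x*x = -2 + x²)
D(F) = 79 - F (D(F) = (-2 + 9²) - F = (-2 + 81) - F = 79 - F)
l = 91 (l = (79 - 1*(-13)) - 1*1 = (79 + 13) - 1 = 92 - 1 = 91)
1/(l - 87292) = 1/(91 - 87292) = 1/(-87201) = -1/87201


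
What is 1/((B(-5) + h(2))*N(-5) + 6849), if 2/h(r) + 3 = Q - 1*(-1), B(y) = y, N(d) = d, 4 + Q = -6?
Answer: 6/41249 ≈ 0.00014546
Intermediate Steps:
Q = -10 (Q = -4 - 6 = -10)
h(r) = -⅙ (h(r) = 2/(-3 + (-10 - 1*(-1))) = 2/(-3 + (-10 + 1)) = 2/(-3 - 9) = 2/(-12) = 2*(-1/12) = -⅙)
1/((B(-5) + h(2))*N(-5) + 6849) = 1/((-5 - ⅙)*(-5) + 6849) = 1/(-31/6*(-5) + 6849) = 1/(155/6 + 6849) = 1/(41249/6) = 6/41249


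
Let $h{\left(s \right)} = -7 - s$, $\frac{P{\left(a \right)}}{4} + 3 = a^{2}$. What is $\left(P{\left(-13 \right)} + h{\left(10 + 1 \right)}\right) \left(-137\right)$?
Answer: $-88502$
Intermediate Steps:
$P{\left(a \right)} = -12 + 4 a^{2}$
$\left(P{\left(-13 \right)} + h{\left(10 + 1 \right)}\right) \left(-137\right) = \left(\left(-12 + 4 \left(-13\right)^{2}\right) - 18\right) \left(-137\right) = \left(\left(-12 + 4 \cdot 169\right) - 18\right) \left(-137\right) = \left(\left(-12 + 676\right) - 18\right) \left(-137\right) = \left(664 - 18\right) \left(-137\right) = 646 \left(-137\right) = -88502$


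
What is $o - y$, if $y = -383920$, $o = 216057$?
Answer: $599977$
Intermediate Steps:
$o - y = 216057 - -383920 = 216057 + 383920 = 599977$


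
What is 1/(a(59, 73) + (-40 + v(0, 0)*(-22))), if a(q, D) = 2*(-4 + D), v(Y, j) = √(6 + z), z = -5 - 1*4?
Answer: 49/5528 + 11*I*√3/5528 ≈ 0.008864 + 0.0034466*I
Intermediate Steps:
z = -9 (z = -5 - 4 = -9)
v(Y, j) = I*√3 (v(Y, j) = √(6 - 9) = √(-3) = I*√3)
a(q, D) = -8 + 2*D
1/(a(59, 73) + (-40 + v(0, 0)*(-22))) = 1/((-8 + 2*73) + (-40 + (I*√3)*(-22))) = 1/((-8 + 146) + (-40 - 22*I*√3)) = 1/(138 + (-40 - 22*I*√3)) = 1/(98 - 22*I*√3)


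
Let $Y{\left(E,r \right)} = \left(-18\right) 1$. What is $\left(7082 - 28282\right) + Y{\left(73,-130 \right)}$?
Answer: $-21218$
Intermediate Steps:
$Y{\left(E,r \right)} = -18$
$\left(7082 - 28282\right) + Y{\left(73,-130 \right)} = \left(7082 - 28282\right) - 18 = -21200 - 18 = -21218$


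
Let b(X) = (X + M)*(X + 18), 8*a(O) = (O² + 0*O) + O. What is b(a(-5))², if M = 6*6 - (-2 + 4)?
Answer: 8958049/16 ≈ 5.5988e+5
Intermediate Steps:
M = 34 (M = 36 - 1*2 = 36 - 2 = 34)
a(O) = O/8 + O²/8 (a(O) = ((O² + 0*O) + O)/8 = ((O² + 0) + O)/8 = (O² + O)/8 = (O + O²)/8 = O/8 + O²/8)
b(X) = (18 + X)*(34 + X) (b(X) = (X + 34)*(X + 18) = (34 + X)*(18 + X) = (18 + X)*(34 + X))
b(a(-5))² = (612 + ((⅛)*(-5)*(1 - 5))² + 52*((⅛)*(-5)*(1 - 5)))² = (612 + ((⅛)*(-5)*(-4))² + 52*((⅛)*(-5)*(-4)))² = (612 + (5/2)² + 52*(5/2))² = (612 + 25/4 + 130)² = (2993/4)² = 8958049/16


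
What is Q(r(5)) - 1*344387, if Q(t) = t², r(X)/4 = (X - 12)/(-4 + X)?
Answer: -343603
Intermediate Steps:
r(X) = 4*(-12 + X)/(-4 + X) (r(X) = 4*((X - 12)/(-4 + X)) = 4*((-12 + X)/(-4 + X)) = 4*(-12 + X)/(-4 + X))
Q(r(5)) - 1*344387 = (4*(-12 + 5)/(-4 + 5))² - 1*344387 = (4*(-7)/1)² - 344387 = (4*1*(-7))² - 344387 = (-28)² - 344387 = 784 - 344387 = -343603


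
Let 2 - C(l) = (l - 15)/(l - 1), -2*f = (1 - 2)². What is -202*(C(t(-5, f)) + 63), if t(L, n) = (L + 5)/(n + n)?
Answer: -10100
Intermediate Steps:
f = -½ (f = -(1 - 2)²/2 = -½*(-1)² = -½*1 = -½ ≈ -0.50000)
t(L, n) = (5 + L)/(2*n) (t(L, n) = (5 + L)/((2*n)) = (5 + L)*(1/(2*n)) = (5 + L)/(2*n))
C(l) = 2 - (-15 + l)/(-1 + l) (C(l) = 2 - (l - 15)/(l - 1) = 2 - (-15 + l)/(-1 + l))
-202*(C(t(-5, f)) + 63) = -202*((13 + (5 - 5)/(2*(-½)))/(-1 + (5 - 5)/(2*(-½))) + 63) = -202*((13 + (½)*(-2)*0)/(-1 + (½)*(-2)*0) + 63) = -202*((13 + 0)/(-1 + 0) + 63) = -202*(13/(-1) + 63) = -202*(-1*13 + 63) = -202*(-13 + 63) = -202*50 = -10100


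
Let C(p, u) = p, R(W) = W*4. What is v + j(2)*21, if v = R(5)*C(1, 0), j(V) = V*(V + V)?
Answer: 188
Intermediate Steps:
R(W) = 4*W
j(V) = 2*V² (j(V) = V*(2*V) = 2*V²)
v = 20 (v = (4*5)*1 = 20*1 = 20)
v + j(2)*21 = 20 + (2*2²)*21 = 20 + (2*4)*21 = 20 + 8*21 = 20 + 168 = 188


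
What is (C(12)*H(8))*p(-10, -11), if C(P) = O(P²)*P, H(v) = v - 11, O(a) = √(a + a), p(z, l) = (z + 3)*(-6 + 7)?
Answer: 3024*√2 ≈ 4276.6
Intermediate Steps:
p(z, l) = 3 + z (p(z, l) = (3 + z)*1 = 3 + z)
O(a) = √2*√a (O(a) = √(2*a) = √2*√a)
H(v) = -11 + v
C(P) = P*√2*√(P²) (C(P) = (√2*√(P²))*P = P*√2*√(P²))
(C(12)*H(8))*p(-10, -11) = ((12*√2*√(12²))*(-11 + 8))*(3 - 10) = ((12*√2*√144)*(-3))*(-7) = ((12*√2*12)*(-3))*(-7) = ((144*√2)*(-3))*(-7) = -432*√2*(-7) = 3024*√2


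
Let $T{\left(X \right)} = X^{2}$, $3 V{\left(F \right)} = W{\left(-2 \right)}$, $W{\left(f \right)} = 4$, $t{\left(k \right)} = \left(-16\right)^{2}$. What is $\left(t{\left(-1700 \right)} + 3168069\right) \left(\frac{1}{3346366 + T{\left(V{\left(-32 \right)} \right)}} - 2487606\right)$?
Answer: $- \frac{47474182471590483915}{6023462} \approx -7.8815 \cdot 10^{12}$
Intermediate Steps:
$t{\left(k \right)} = 256$
$V{\left(F \right)} = \frac{4}{3}$ ($V{\left(F \right)} = \frac{1}{3} \cdot 4 = \frac{4}{3}$)
$\left(t{\left(-1700 \right)} + 3168069\right) \left(\frac{1}{3346366 + T{\left(V{\left(-32 \right)} \right)}} - 2487606\right) = \left(256 + 3168069\right) \left(\frac{1}{3346366 + \left(\frac{4}{3}\right)^{2}} - 2487606\right) = 3168325 \left(\frac{1}{3346366 + \frac{16}{9}} - 2487606\right) = 3168325 \left(\frac{1}{\frac{30117310}{9}} - 2487606\right) = 3168325 \left(\frac{9}{30117310} - 2487606\right) = 3168325 \left(- \frac{74920001059851}{30117310}\right) = - \frac{47474182471590483915}{6023462}$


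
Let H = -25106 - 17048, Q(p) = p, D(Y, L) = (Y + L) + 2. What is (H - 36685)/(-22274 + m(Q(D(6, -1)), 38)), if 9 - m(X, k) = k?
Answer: 78839/22303 ≈ 3.5349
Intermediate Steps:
D(Y, L) = 2 + L + Y (D(Y, L) = (L + Y) + 2 = 2 + L + Y)
m(X, k) = 9 - k
H = -42154
(H - 36685)/(-22274 + m(Q(D(6, -1)), 38)) = (-42154 - 36685)/(-22274 + (9 - 1*38)) = -78839/(-22274 + (9 - 38)) = -78839/(-22274 - 29) = -78839/(-22303) = -78839*(-1/22303) = 78839/22303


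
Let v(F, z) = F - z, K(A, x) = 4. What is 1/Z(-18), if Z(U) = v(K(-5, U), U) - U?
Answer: 1/40 ≈ 0.025000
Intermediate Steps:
Z(U) = 4 - 2*U (Z(U) = (4 - U) - U = 4 - 2*U)
1/Z(-18) = 1/(4 - 2*(-18)) = 1/(4 + 36) = 1/40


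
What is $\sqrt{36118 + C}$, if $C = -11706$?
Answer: $2 \sqrt{6103} \approx 156.24$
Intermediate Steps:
$\sqrt{36118 + C} = \sqrt{36118 - 11706} = \sqrt{24412} = 2 \sqrt{6103}$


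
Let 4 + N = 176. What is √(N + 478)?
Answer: 5*√26 ≈ 25.495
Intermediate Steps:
N = 172 (N = -4 + 176 = 172)
√(N + 478) = √(172 + 478) = √650 = 5*√26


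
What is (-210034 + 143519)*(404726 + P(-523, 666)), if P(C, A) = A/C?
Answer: -14079298693480/523 ≈ -2.6920e+10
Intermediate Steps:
(-210034 + 143519)*(404726 + P(-523, 666)) = (-210034 + 143519)*(404726 + 666/(-523)) = -66515*(404726 + 666*(-1/523)) = -66515*(404726 - 666/523) = -66515*211671032/523 = -14079298693480/523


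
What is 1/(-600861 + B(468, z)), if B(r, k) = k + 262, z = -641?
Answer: -1/601240 ≈ -1.6632e-6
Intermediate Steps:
B(r, k) = 262 + k
1/(-600861 + B(468, z)) = 1/(-600861 + (262 - 641)) = 1/(-600861 - 379) = 1/(-601240) = -1/601240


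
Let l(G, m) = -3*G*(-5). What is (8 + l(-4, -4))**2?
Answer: 2704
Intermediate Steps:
l(G, m) = 15*G
(8 + l(-4, -4))**2 = (8 + 15*(-4))**2 = (8 - 60)**2 = (-52)**2 = 2704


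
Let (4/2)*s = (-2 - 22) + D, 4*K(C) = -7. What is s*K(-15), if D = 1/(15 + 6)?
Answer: 503/24 ≈ 20.958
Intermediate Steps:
D = 1/21 ≈ 0.047619
K(C) = -7/4 (K(C) = (¼)*(-7) = -7/4)
s = -503/42 (s = ((-2 - 22) + 1/21)/2 = (-24 + 1/21)/2 = (½)*(-503/21) = -503/42 ≈ -11.976)
s*K(-15) = -503/42*(-7/4) = 503/24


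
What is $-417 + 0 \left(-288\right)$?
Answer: $-417$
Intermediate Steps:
$-417 + 0 \left(-288\right) = -417 + 0 = -417$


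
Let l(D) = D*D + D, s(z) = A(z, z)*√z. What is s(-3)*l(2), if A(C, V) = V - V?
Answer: 0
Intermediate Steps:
A(C, V) = 0
s(z) = 0 (s(z) = 0*√z = 0)
l(D) = D + D² (l(D) = D² + D = D + D²)
s(-3)*l(2) = 0*(2*(1 + 2)) = 0*(2*3) = 0*6 = 0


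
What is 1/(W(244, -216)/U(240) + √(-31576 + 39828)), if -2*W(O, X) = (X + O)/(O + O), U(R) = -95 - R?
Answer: -572180/55135140555151 + 13362855200*√2063/55135140555151 ≈ 0.011008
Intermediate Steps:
W(O, X) = -(O + X)/(4*O) (W(O, X) = -(X + O)/(2*(O + O)) = -(O + X)/(2*(2*O)) = -(O + X)*1/(2*O)/2 = -(O + X)/(4*O))
1/(W(244, -216)/U(240) + √(-31576 + 39828)) = 1/(((¼)*(-1*244 - 1*(-216))/244)/(-95 - 1*240) + √(-31576 + 39828)) = 1/(((¼)*(1/244)*(-244 + 216))/(-95 - 240) + √8252) = 1/(((¼)*(1/244)*(-28))/(-335) + 2*√2063) = 1/(-7/244*(-1/335) + 2*√2063) = 1/(7/81740 + 2*√2063)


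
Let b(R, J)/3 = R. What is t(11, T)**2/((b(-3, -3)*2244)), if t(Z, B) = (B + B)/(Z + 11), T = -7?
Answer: -49/2443716 ≈ -2.0051e-5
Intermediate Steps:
b(R, J) = 3*R
t(Z, B) = 2*B/(11 + Z) (t(Z, B) = (2*B)/(11 + Z) = 2*B/(11 + Z))
t(11, T)**2/((b(-3, -3)*2244)) = (2*(-7)/(11 + 11))**2/(((3*(-3))*2244)) = (2*(-7)/22)**2/((-9*2244)) = (2*(-7)*(1/22))**2/(-20196) = (-7/11)**2*(-1/20196) = (49/121)*(-1/20196) = -49/2443716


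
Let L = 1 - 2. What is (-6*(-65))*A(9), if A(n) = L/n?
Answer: -130/3 ≈ -43.333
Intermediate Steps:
L = -1
A(n) = -1/n
(-6*(-65))*A(9) = (-6*(-65))*(-1/9) = 390*(-1*⅑) = 390*(-⅑) = -130/3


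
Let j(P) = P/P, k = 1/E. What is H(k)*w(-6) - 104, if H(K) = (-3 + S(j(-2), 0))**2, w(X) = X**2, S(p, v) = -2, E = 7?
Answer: 796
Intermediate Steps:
k = 1/7 ≈ 0.14286
j(P) = 1
H(K) = 25 (H(K) = (-3 - 2)**2 = (-5)**2 = 25)
H(k)*w(-6) - 104 = 25*(-6)**2 - 104 = 25*36 - 104 = 900 - 104 = 796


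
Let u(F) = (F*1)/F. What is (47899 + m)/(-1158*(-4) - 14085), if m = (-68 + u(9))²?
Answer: -52388/9453 ≈ -5.5419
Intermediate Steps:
u(F) = 1 (u(F) = F/F = 1)
m = 4489 (m = (-68 + 1)² = (-67)² = 4489)
(47899 + m)/(-1158*(-4) - 14085) = (47899 + 4489)/(-1158*(-4) - 14085) = 52388/(4632 - 14085) = 52388/(-9453) = 52388*(-1/9453) = -52388/9453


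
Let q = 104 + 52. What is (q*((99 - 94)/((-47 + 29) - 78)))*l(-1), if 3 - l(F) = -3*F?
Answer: 0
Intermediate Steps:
l(F) = 3 + 3*F (l(F) = 3 - (-3)*F = 3 + 3*F)
q = 156
(q*((99 - 94)/((-47 + 29) - 78)))*l(-1) = (156*((99 - 94)/((-47 + 29) - 78)))*(3 + 3*(-1)) = (156*(5/(-18 - 78)))*(3 - 3) = (156*(5/(-96)))*0 = (156*(5*(-1/96)))*0 = (156*(-5/96))*0 = -65/8*0 = 0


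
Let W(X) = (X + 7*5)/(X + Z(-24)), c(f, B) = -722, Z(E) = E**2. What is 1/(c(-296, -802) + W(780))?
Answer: -1356/978217 ≈ -0.0013862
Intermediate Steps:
W(X) = (35 + X)/(576 + X) (W(X) = (X + 7*5)/(X + (-24)**2) = (X + 35)/(X + 576) = (35 + X)/(576 + X))
1/(c(-296, -802) + W(780)) = 1/(-722 + (35 + 780)/(576 + 780)) = 1/(-722 + 815/1356) = 1/(-978217/1356) = -1356/978217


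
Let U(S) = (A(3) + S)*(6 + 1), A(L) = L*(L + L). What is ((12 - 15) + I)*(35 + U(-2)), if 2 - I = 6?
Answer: -1029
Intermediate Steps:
I = -4 (I = 2 - 1*6 = 2 - 6 = -4)
A(L) = 2*L² (A(L) = L*(2*L) = 2*L²)
U(S) = 126 + 7*S (U(S) = (2*3² + S)*(6 + 1) = (2*9 + S)*7 = (18 + S)*7 = 126 + 7*S)
((12 - 15) + I)*(35 + U(-2)) = ((12 - 15) - 4)*(35 + (126 + 7*(-2))) = (-3 - 4)*(35 + (126 - 14)) = -7*(35 + 112) = -7*147 = -1029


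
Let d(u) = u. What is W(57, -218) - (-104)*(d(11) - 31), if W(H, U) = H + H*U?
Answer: -14449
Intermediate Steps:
W(57, -218) - (-104)*(d(11) - 31) = 57*(1 - 218) - (-104)*(11 - 31) = 57*(-217) - (-104)*(-20) = -12369 - 1*2080 = -12369 - 2080 = -14449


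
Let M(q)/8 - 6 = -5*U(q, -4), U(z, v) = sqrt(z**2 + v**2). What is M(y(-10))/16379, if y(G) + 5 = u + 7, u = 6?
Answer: 48/16379 - 160*sqrt(5)/16379 ≈ -0.018913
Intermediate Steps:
U(z, v) = sqrt(v**2 + z**2)
y(G) = 8 (y(G) = -5 + (6 + 7) = -5 + 13 = 8)
M(q) = 48 - 40*sqrt(16 + q**2) (M(q) = 48 + 8*(-5*sqrt((-4)**2 + q**2)) = 48 + 8*(-5*sqrt(16 + q**2)) = 48 - 40*sqrt(16 + q**2))
M(y(-10))/16379 = (48 - 40*sqrt(16 + 8**2))/16379 = (48 - 40*sqrt(16 + 64))*(1/16379) = (48 - 160*sqrt(5))*(1/16379) = 48/16379 - 160*sqrt(5)/16379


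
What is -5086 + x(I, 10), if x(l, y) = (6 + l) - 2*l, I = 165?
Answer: -5245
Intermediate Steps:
x(l, y) = 6 - l
-5086 + x(I, 10) = -5086 + (6 - 1*165) = -5086 + (6 - 165) = -5086 - 159 = -5245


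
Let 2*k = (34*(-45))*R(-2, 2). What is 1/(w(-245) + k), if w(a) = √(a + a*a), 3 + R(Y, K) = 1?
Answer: 153/228112 - 7*√305/1140560 ≈ 0.00056354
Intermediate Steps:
R(Y, K) = -2 (R(Y, K) = -3 + 1 = -2)
w(a) = √(a + a²)
k = 1530 (k = ((34*(-45))*(-2))/2 = (-1530*(-2))/2 = (½)*3060 = 1530)
1/(w(-245) + k) = 1/(√(-245*(1 - 245)) + 1530) = 1/(√(-245*(-244)) + 1530) = 1/(√59780 + 1530) = 1/(14*√305 + 1530) = 1/(1530 + 14*√305)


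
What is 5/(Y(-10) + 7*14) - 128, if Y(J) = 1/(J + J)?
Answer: -250652/1959 ≈ -127.95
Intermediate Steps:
Y(J) = 1/(2*J)
5/(Y(-10) + 7*14) - 128 = 5/((½)/(-10) + 7*14) - 128 = 5/((½)*(-⅒) + 98) - 128 = 5/(-1/20 + 98) - 128 = 5/(1959/20) - 128 = 5*(20/1959) - 128 = 100/1959 - 128 = -250652/1959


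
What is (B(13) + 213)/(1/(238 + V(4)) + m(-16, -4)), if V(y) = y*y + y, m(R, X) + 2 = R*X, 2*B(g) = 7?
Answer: 55857/15997 ≈ 3.4917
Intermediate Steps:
B(g) = 7/2 (B(g) = (½)*7 = 7/2)
m(R, X) = -2 + R*X
V(y) = y + y² (V(y) = y² + y = y + y²)
(B(13) + 213)/(1/(238 + V(4)) + m(-16, -4)) = (7/2 + 213)/(1/(238 + 4*(1 + 4)) + (-2 - 16*(-4))) = 433/(2*(1/(238 + 4*5) + (-2 + 64))) = 433/(2*(1/(238 + 20) + 62)) = 433/(2*(1/258 + 62)) = 433/(2*(15997/258)) = (433/2)*(258/15997) = 55857/15997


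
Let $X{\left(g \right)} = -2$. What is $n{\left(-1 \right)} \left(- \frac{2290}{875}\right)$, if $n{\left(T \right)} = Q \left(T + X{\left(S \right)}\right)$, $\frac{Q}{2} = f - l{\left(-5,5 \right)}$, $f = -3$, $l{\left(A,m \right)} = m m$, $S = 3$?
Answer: $- \frac{10992}{25} \approx -439.68$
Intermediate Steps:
$l{\left(A,m \right)} = m^{2}$
$Q = -56$ ($Q = 2 \left(-3 - 5^{2}\right) = 2 \left(-3 - 25\right) = 2 \left(-28\right) = -56$)
$n{\left(T \right)} = 112 - 56 T$ ($n{\left(T \right)} = - 56 \left(T - 2\right) = - 56 \left(-2 + T\right) = 112 - 56 T$)
$n{\left(-1 \right)} \left(- \frac{2290}{875}\right) = \left(112 - -56\right) \left(- \frac{2290}{875}\right) = \left(112 + 56\right) \left(\left(-2290\right) \frac{1}{875}\right) = 168 \left(- \frac{458}{175}\right) = - \frac{10992}{25}$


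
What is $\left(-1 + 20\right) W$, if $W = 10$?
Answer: $190$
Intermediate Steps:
$\left(-1 + 20\right) W = \left(-1 + 20\right) 10 = 19 \cdot 10 = 190$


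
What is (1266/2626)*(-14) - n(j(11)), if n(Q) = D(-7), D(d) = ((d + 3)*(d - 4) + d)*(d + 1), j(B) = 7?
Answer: 282624/1313 ≈ 215.25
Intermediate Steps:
D(d) = (1 + d)*(d + (-4 + d)*(3 + d)) (D(d) = ((3 + d)*(-4 + d) + d)*(1 + d) = ((-4 + d)*(3 + d) + d)*(1 + d) = (d + (-4 + d)*(3 + d))*(1 + d) = (1 + d)*(d + (-4 + d)*(3 + d)))
n(Q) = -222 (n(Q) = -12 + (-7)² + (-7)³ - 12*(-7) = -12 + 49 - 343 + 84 = -222)
(1266/2626)*(-14) - n(j(11)) = (1266/2626)*(-14) - 1*(-222) = (1266*(1/2626))*(-14) + 222 = (633/1313)*(-14) + 222 = -8862/1313 + 222 = 282624/1313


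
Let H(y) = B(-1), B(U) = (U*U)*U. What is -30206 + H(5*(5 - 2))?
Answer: -30207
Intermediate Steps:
B(U) = U³ (B(U) = U²*U = U³)
H(y) = -1 (H(y) = (-1)³ = -1)
-30206 + H(5*(5 - 2)) = -30206 - 1 = -30207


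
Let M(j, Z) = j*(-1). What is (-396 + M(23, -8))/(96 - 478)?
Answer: 419/382 ≈ 1.0969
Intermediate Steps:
M(j, Z) = -j
(-396 + M(23, -8))/(96 - 478) = (-396 - 1*23)/(96 - 478) = (-396 - 23)/(-382) = -419*(-1/382) = 419/382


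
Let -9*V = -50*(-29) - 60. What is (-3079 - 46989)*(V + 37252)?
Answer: -16716603704/9 ≈ -1.8574e+9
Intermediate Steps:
V = -1390/9 (V = -(-50*(-29) - 60)/9 = -(1450 - 60)/9 = -⅑*1390 = -1390/9 ≈ -154.44)
(-3079 - 46989)*(V + 37252) = (-3079 - 46989)*(-1390/9 + 37252) = -50068*333878/9 = -16716603704/9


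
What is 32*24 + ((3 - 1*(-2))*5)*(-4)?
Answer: 668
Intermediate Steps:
32*24 + ((3 - 1*(-2))*5)*(-4) = 768 + ((3 + 2)*5)*(-4) = 768 + (5*5)*(-4) = 768 + 25*(-4) = 768 - 100 = 668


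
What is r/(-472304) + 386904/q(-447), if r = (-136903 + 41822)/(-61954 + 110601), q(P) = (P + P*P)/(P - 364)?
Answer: -171653423320982875/109061327129168 ≈ -1573.9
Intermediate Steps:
q(P) = (P + P²)/(-364 + P)
r = -95081/48647 ≈ -1.9545
r/(-472304) + 386904/q(-447) = -95081/48647/(-472304) + 386904/((-447*(1 - 447)/(-364 - 447))) = -95081/48647*(-1/472304) + 386904/((-447*(-446)/(-811))) = 13583/3282310384 + 386904/((-447*(-1/811)*(-446))) = 13583/3282310384 + 386904/(-199362/811) = 13583/3282310384 + 386904*(-811/199362) = 13583/3282310384 - 52296524/33227 = -171653423320982875/109061327129168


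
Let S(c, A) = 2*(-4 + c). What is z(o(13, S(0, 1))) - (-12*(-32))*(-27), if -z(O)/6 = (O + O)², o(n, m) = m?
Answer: 8832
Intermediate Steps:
S(c, A) = -8 + 2*c
z(O) = -24*O² (z(O) = -6*(O + O)² = -6*4*O² = -24*O²)
z(o(13, S(0, 1))) - (-12*(-32))*(-27) = -24*(-8 + 2*0)² - (-12*(-32))*(-27) = -24*(-8 + 0)² - 384*(-27) = -24*(-8)² - 1*(-10368) = -24*64 + 10368 = -1536 + 10368 = 8832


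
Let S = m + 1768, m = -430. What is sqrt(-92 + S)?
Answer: sqrt(1246) ≈ 35.299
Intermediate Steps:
S = 1338 (S = -430 + 1768 = 1338)
sqrt(-92 + S) = sqrt(-92 + 1338) = sqrt(1246)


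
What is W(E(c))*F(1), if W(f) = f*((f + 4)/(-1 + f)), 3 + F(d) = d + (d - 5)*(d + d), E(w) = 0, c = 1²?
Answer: 0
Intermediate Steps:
c = 1
F(d) = -3 + d + 2*d*(-5 + d) (F(d) = -3 + (d + (d - 5)*(d + d)) = -3 + (d + (-5 + d)*(2*d)) = -3 + (d + 2*d*(-5 + d)) = -3 + d + 2*d*(-5 + d))
W(f) = f*(4 + f)/(-1 + f) (W(f) = f*((4 + f)/(-1 + f)) = f*(4 + f)/(-1 + f))
W(E(c))*F(1) = (0*(4 + 0)/(-1 + 0))*(-3 - 9*1 + 2*1²) = (0*4/(-1))*(-3 - 9 + 2*1) = (0*(-1)*4)*(-3 - 9 + 2) = 0*(-10) = 0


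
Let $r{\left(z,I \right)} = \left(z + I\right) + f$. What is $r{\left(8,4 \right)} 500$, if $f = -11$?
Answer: $500$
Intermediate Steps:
$r{\left(z,I \right)} = -11 + I + z$ ($r{\left(z,I \right)} = \left(z + I\right) - 11 = \left(I + z\right) - 11 = -11 + I + z$)
$r{\left(8,4 \right)} 500 = \left(-11 + 4 + 8\right) 500 = 1 \cdot 500 = 500$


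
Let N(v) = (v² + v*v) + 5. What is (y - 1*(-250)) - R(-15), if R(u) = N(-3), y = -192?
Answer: 35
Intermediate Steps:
N(v) = 5 + 2*v² (N(v) = (v² + v²) + 5 = 2*v² + 5 = 5 + 2*v²)
R(u) = 23 (R(u) = 5 + 2*(-3)² = 5 + 2*9 = 5 + 18 = 23)
(y - 1*(-250)) - R(-15) = (-192 - 1*(-250)) - 1*23 = (-192 + 250) - 23 = 58 - 23 = 35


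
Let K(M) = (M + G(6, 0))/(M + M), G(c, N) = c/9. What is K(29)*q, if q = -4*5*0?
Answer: 0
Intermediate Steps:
G(c, N) = c/9 (G(c, N) = c*(⅑) = c/9)
K(M) = (⅔ + M)/(2*M) (K(M) = (M + (⅑)*6)/(M + M) = (M + ⅔)/((2*M)) = (⅔ + M)*(1/(2*M)) = (⅔ + M)/(2*M))
q = 0 (q = -20*0 = 0)
K(29)*q = ((⅙)*(2 + 3*29)/29)*0 = ((⅙)*(1/29)*(2 + 87))*0 = ((⅙)*(1/29)*89)*0 = (89/174)*0 = 0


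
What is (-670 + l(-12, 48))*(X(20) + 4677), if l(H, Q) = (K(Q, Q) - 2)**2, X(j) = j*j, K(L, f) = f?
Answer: 7341342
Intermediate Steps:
X(j) = j**2
l(H, Q) = (-2 + Q)**2 (l(H, Q) = (Q - 2)**2 = (-2 + Q)**2)
(-670 + l(-12, 48))*(X(20) + 4677) = (-670 + (-2 + 48)**2)*(20**2 + 4677) = (-670 + 46**2)*(400 + 4677) = (-670 + 2116)*5077 = 1446*5077 = 7341342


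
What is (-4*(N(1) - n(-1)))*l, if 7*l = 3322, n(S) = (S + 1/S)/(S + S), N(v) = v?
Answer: 0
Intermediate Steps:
n(S) = (S + 1/S)/(2*S) (n(S) = (S + 1/S)/((2*S)) = (S + 1/S)*(1/(2*S)) = (S + 1/S)/(2*S))
l = 3322/7 (l = (⅐)*3322 = 3322/7 ≈ 474.57)
(-4*(N(1) - n(-1)))*l = -4*(1 - (1 + (-1)²)/(2*(-1)²))*(3322/7) = -4*(1 - (1 + 1)/2)*(3322/7) = -4*(1 - 2/2)*(3322/7) = -4*(1 - 1*1)*(3322/7) = -4*(1 - 1)*(3322/7) = -4*0*(3322/7) = 0*(3322/7) = 0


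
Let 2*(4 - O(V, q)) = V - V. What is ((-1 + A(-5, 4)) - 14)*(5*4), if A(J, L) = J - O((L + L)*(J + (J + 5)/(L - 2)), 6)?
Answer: -480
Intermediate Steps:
O(V, q) = 4 (O(V, q) = 4 - (V - V)/2 = 4 - ½*0 = 4 + 0 = 4)
A(J, L) = -4 + J (A(J, L) = J - 1*4 = J - 4 = -4 + J)
((-1 + A(-5, 4)) - 14)*(5*4) = ((-1 + (-4 - 5)) - 14)*(5*4) = ((-1 - 9) - 14)*20 = (-10 - 14)*20 = -24*20 = -480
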